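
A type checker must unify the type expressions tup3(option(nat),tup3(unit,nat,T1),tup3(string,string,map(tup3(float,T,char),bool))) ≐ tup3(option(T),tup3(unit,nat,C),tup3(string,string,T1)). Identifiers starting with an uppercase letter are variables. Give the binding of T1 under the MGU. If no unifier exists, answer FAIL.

map(tup3(float,nat,char),bool)

Decompose tup3/3: option(nat) ≐ option(T),  tup3(unit,nat,T1) ≐ tup3(unit,nat,C),  tup3(string,string,map(tup3(float,T,char),bool)) ≐ tup3(string,string,T1).
Decompose option/1: nat ≐ T.
Bind T := nat; substituting into the one remaining equation that mentions T gives: tup3(string,string,map(tup3(float,nat,char),bool)) ≐ tup3(string,string,T1).
Decompose tup3/3: unit ≐ unit,  nat ≐ nat,  T1 ≐ C.
Delete trivial equation unit ≐ unit.
Delete trivial equation nat ≐ nat.
Bind T1 := C; substituting into the remaining equation gives: tup3(string,string,map(tup3(float,nat,char),bool)) ≐ tup3(string,string,C).
Decompose tup3/3: string ≐ string,  string ≐ string,  map(tup3(float,nat,char),bool) ≐ C.
Delete trivial equation string ≐ string.
Delete trivial equation string ≐ string.
Bind C := map(tup3(float,nat,char),bool). Substituting into the earlier binding gives T1 := map(tup3(float,nat,char),bool).
MGU = { T -> nat, T1 -> map(tup3(float,nat,char),bool), C -> map(tup3(float,nat,char),bool) }, so T1 -> map(tup3(float,nat,char),bool).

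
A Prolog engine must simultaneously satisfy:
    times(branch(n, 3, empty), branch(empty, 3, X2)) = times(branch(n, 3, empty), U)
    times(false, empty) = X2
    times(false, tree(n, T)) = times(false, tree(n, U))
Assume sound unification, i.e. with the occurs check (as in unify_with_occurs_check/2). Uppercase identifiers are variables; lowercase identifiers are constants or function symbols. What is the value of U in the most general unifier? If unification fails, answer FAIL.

branch(empty, 3, times(false, empty))

Decompose times/2: branch(n, 3, empty) = branch(n, 3, empty),  branch(empty, 3, X2) = U.
Delete trivial equation branch(n, 3, empty) = branch(n, 3, empty).
Bind U := branch(empty, 3, X2); substituting into the one remaining equation that mentions U gives: times(false, tree(n, T)) = times(false, tree(n, branch(empty, 3, X2))).
Bind X2 := times(false, empty); substituting into the remaining equation gives: times(false, tree(n, T)) = times(false, tree(n, branch(empty, 3, times(false, empty)))). Substituting into the earlier binding gives U := branch(empty, 3, times(false, empty)).
Decompose times/2: false = false,  tree(n, T) = tree(n, branch(empty, 3, times(false, empty))).
Delete trivial equation false = false.
Decompose tree/2: n = n,  T = branch(empty, 3, times(false, empty)).
Delete trivial equation n = n.
Bind T := branch(empty, 3, times(false, empty)).
MGU = { U = branch(empty, 3, times(false, empty)), X2 = times(false, empty), T = branch(empty, 3, times(false, empty)) }, so U = branch(empty, 3, times(false, empty)).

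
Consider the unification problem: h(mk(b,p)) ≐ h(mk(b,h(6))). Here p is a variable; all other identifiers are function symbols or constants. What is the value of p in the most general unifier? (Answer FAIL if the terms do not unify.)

Decompose h/1: mk(b,p) ≐ mk(b,h(6)).
Decompose mk/2: b ≐ b,  p ≐ h(6).
Delete trivial equation b ≐ b.
Bind p := h(6).
MGU = { p := h(6) }, so p := h(6).

h(6)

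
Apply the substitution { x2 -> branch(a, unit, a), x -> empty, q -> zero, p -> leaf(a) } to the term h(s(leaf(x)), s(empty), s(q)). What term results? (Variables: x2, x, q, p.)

Replace each occurrence of x with empty.
Replace each occurrence of q with zero.
Result: h(s(leaf(empty)), s(empty), s(zero)).

h(s(leaf(empty)), s(empty), s(zero))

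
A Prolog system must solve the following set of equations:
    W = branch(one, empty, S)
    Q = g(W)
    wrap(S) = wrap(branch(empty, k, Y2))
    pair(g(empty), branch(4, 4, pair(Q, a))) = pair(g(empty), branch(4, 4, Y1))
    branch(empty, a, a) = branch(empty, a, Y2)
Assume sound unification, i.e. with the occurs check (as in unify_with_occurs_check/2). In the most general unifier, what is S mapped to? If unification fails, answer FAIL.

Bind W := branch(one, empty, S); substituting into the one remaining equation that mentions W gives: Q = g(branch(one, empty, S)).
Bind Q := g(branch(one, empty, S)); substituting into the one remaining equation that mentions Q gives: pair(g(empty), branch(4, 4, pair(g(branch(one, empty, S)), a))) = pair(g(empty), branch(4, 4, Y1)).
Decompose wrap/1: S = branch(empty, k, Y2).
Bind S := branch(empty, k, Y2); substituting into the one remaining equation that mentions S gives: pair(g(empty), branch(4, 4, pair(g(branch(one, empty, branch(empty, k, Y2))), a))) = pair(g(empty), branch(4, 4, Y1)). Substituting into the earlier bindings gives W := branch(one, empty, branch(empty, k, Y2)), Q := g(branch(one, empty, branch(empty, k, Y2))).
Decompose pair/2: g(empty) = g(empty),  branch(4, 4, pair(g(branch(one, empty, branch(empty, k, Y2))), a)) = branch(4, 4, Y1).
Delete trivial equation g(empty) = g(empty).
Decompose branch/3: 4 = 4,  4 = 4,  pair(g(branch(one, empty, branch(empty, k, Y2))), a) = Y1.
Delete trivial equation 4 = 4.
Delete trivial equation 4 = 4.
Bind Y1 := pair(g(branch(one, empty, branch(empty, k, Y2))), a); no other remaining equation mentions Y1.
Decompose branch/3: empty = empty,  a = a,  a = Y2.
Delete trivial equation empty = empty.
Delete trivial equation a = a.
Bind Y2 := a. Substituting into the earlier bindings gives W := branch(one, empty, branch(empty, k, a)), Q := g(branch(one, empty, branch(empty, k, a))), S := branch(empty, k, a), Y1 := pair(g(branch(one, empty, branch(empty, k, a))), a).
MGU = { W -> branch(one, empty, branch(empty, k, a)), Q -> g(branch(one, empty, branch(empty, k, a))), S -> branch(empty, k, a), Y1 -> pair(g(branch(one, empty, branch(empty, k, a))), a), Y2 -> a }, so S -> branch(empty, k, a).

branch(empty, k, a)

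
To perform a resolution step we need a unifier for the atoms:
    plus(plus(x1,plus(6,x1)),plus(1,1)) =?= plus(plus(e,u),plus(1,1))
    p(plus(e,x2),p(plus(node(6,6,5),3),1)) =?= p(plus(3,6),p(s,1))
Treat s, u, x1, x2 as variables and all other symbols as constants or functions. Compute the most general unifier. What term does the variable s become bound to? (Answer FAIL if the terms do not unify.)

FAIL

Decompose plus/2: plus(x1,plus(6,x1)) =?= plus(e,u),  plus(1,1) =?= plus(1,1).
Decompose plus/2: x1 =?= e,  plus(6,x1) =?= u.
Bind x1 := e; substituting into the one remaining equation that mentions x1 gives: plus(6,e) =?= u.
Bind u := plus(6,e); no other remaining equation mentions u.
Delete trivial equation plus(1,1) =?= plus(1,1).
Decompose p/2: plus(e,x2) =?= plus(3,6),  p(plus(node(6,6,5),3),1) =?= p(s,1).
Decompose plus/2: e =?= 3,  x2 =?= 6.
Clash: constants e and 3 differ; no unifier exists.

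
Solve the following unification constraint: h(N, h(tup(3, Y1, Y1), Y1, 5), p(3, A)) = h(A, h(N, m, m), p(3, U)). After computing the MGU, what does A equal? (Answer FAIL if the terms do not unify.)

Decompose h/3: N = A,  h(tup(3, Y1, Y1), Y1, 5) = h(N, m, m),  p(3, A) = p(3, U).
Bind N := A; substituting into the one remaining equation that mentions N gives: h(tup(3, Y1, Y1), Y1, 5) = h(A, m, m).
Decompose h/3: tup(3, Y1, Y1) = A,  Y1 = m,  5 = m.
Bind A := tup(3, Y1, Y1); substituting into the one remaining equation that mentions A gives: p(3, tup(3, Y1, Y1)) = p(3, U). Substituting into the earlier binding gives N := tup(3, Y1, Y1).
Bind Y1 := m; substituting into the one remaining equation that mentions Y1 gives: p(3, tup(3, m, m)) = p(3, U). Substituting into the earlier bindings gives N := tup(3, m, m), A := tup(3, m, m).
Clash: constants 5 and m differ; no unifier exists.

FAIL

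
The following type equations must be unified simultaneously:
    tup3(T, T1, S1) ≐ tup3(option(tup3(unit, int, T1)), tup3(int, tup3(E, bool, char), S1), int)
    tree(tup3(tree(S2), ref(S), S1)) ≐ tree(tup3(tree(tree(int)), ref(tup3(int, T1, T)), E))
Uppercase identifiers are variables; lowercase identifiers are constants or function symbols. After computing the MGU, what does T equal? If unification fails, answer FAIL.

option(tup3(unit, int, tup3(int, tup3(int, bool, char), int)))

Decompose tup3/3: T ≐ option(tup3(unit, int, T1)),  T1 ≐ tup3(int, tup3(E, bool, char), S1),  S1 ≐ int.
Bind T := option(tup3(unit, int, T1)); substituting into the one remaining equation that mentions T gives: tree(tup3(tree(S2), ref(S), S1)) ≐ tree(tup3(tree(tree(int)), ref(tup3(int, T1, option(tup3(unit, int, T1)))), E)).
Bind T1 := tup3(int, tup3(E, bool, char), S1); substituting into the one remaining equation that mentions T1 gives: tree(tup3(tree(S2), ref(S), S1)) ≐ tree(tup3(tree(tree(int)), ref(tup3(int, tup3(int, tup3(E, bool, char), S1), option(tup3(unit, int, tup3(int, tup3(E, bool, char), S1))))), E)). Substituting into the earlier binding gives T := option(tup3(unit, int, tup3(int, tup3(E, bool, char), S1))).
Bind S1 := int; substituting into the remaining equation gives: tree(tup3(tree(S2), ref(S), int)) ≐ tree(tup3(tree(tree(int)), ref(tup3(int, tup3(int, tup3(E, bool, char), int), option(tup3(unit, int, tup3(int, tup3(E, bool, char), int))))), E)). Substituting into the earlier bindings gives T := option(tup3(unit, int, tup3(int, tup3(E, bool, char), int))), T1 := tup3(int, tup3(E, bool, char), int).
Decompose tree/1: tup3(tree(S2), ref(S), int) ≐ tup3(tree(tree(int)), ref(tup3(int, tup3(int, tup3(E, bool, char), int), option(tup3(unit, int, tup3(int, tup3(E, bool, char), int))))), E).
Decompose tup3/3: tree(S2) ≐ tree(tree(int)),  ref(S) ≐ ref(tup3(int, tup3(int, tup3(E, bool, char), int), option(tup3(unit, int, tup3(int, tup3(E, bool, char), int))))),  int ≐ E.
Decompose tree/1: S2 ≐ tree(int).
Bind S2 := tree(int); no other remaining equation mentions S2.
Decompose ref/1: S ≐ tup3(int, tup3(int, tup3(E, bool, char), int), option(tup3(unit, int, tup3(int, tup3(E, bool, char), int)))).
Bind S := tup3(int, tup3(int, tup3(E, bool, char), int), option(tup3(unit, int, tup3(int, tup3(E, bool, char), int)))); no other remaining equation mentions S.
Bind E := int. Substituting into the earlier bindings gives T := option(tup3(unit, int, tup3(int, tup3(int, bool, char), int))), T1 := tup3(int, tup3(int, bool, char), int), S := tup3(int, tup3(int, tup3(int, bool, char), int), option(tup3(unit, int, tup3(int, tup3(int, bool, char), int)))).
MGU = { T ↦ option(tup3(unit, int, tup3(int, tup3(int, bool, char), int))), T1 ↦ tup3(int, tup3(int, bool, char), int), S1 ↦ int, S2 ↦ tree(int), S ↦ tup3(int, tup3(int, tup3(int, bool, char), int), option(tup3(unit, int, tup3(int, tup3(int, bool, char), int)))), E ↦ int }, so T ↦ option(tup3(unit, int, tup3(int, tup3(int, bool, char), int))).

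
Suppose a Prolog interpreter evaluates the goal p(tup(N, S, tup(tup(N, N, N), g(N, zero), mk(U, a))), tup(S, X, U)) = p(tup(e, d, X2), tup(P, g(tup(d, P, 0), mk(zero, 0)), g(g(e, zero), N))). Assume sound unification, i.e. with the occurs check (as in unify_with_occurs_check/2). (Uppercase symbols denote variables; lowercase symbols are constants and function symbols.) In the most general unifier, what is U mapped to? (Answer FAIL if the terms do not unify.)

Decompose p/2: tup(N, S, tup(tup(N, N, N), g(N, zero), mk(U, a))) = tup(e, d, X2),  tup(S, X, U) = tup(P, g(tup(d, P, 0), mk(zero, 0)), g(g(e, zero), N)).
Decompose tup/3: N = e,  S = d,  tup(tup(N, N, N), g(N, zero), mk(U, a)) = X2.
Bind N := e; substituting into the 2 remaining equations that mention N gives: tup(tup(e, e, e), g(e, zero), mk(U, a)) = X2,  tup(S, X, U) = tup(P, g(tup(d, P, 0), mk(zero, 0)), g(g(e, zero), e)).
Bind S := d; substituting into the one remaining equation that mentions S gives: tup(d, X, U) = tup(P, g(tup(d, P, 0), mk(zero, 0)), g(g(e, zero), e)).
Bind X2 := tup(tup(e, e, e), g(e, zero), mk(U, a)); no other remaining equation mentions X2.
Decompose tup/3: d = P,  X = g(tup(d, P, 0), mk(zero, 0)),  U = g(g(e, zero), e).
Bind P := d; substituting into the one remaining equation that mentions P gives: X = g(tup(d, d, 0), mk(zero, 0)).
Bind X := g(tup(d, d, 0), mk(zero, 0)); no other remaining equation mentions X.
Bind U := g(g(e, zero), e). Substituting into the earlier binding gives X2 := tup(tup(e, e, e), g(e, zero), mk(g(g(e, zero), e), a)).
MGU = { N = e, S = d, X2 = tup(tup(e, e, e), g(e, zero), mk(g(g(e, zero), e), a)), P = d, X = g(tup(d, d, 0), mk(zero, 0)), U = g(g(e, zero), e) }, so U = g(g(e, zero), e).

g(g(e, zero), e)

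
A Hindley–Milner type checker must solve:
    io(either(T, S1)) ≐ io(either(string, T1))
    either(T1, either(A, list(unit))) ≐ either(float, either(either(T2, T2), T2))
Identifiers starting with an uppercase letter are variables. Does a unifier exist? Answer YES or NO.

YES

Decompose io/1: either(T, S1) ≐ either(string, T1).
Decompose either/2: T ≐ string,  S1 ≐ T1.
Bind T := string; no other remaining equation mentions T.
Bind S1 := T1; no other remaining equation mentions S1.
Decompose either/2: T1 ≐ float,  either(A, list(unit)) ≐ either(either(T2, T2), T2).
Bind T1 := float; no other remaining equation mentions T1. Substituting into the earlier binding gives S1 := float.
Decompose either/2: A ≐ either(T2, T2),  list(unit) ≐ T2.
Bind A := either(T2, T2); no other remaining equation mentions A.
Bind T2 := list(unit). Substituting into the earlier binding gives A := either(list(unit), list(unit)).
No equations remain and no clash or occurs-check failure arose, so a unifier exists.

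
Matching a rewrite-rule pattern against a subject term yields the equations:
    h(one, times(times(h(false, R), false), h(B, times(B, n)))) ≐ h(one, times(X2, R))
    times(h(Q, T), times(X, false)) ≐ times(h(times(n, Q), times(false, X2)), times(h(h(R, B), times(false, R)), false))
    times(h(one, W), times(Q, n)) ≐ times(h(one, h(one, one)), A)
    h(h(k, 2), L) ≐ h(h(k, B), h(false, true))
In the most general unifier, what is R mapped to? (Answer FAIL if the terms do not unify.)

FAIL

Decompose h/2: one ≐ one,  times(times(h(false, R), false), h(B, times(B, n))) ≐ times(X2, R).
Delete trivial equation one ≐ one.
Decompose times/2: times(h(false, R), false) ≐ X2,  h(B, times(B, n)) ≐ R.
Bind X2 := times(h(false, R), false); substituting into the one remaining equation that mentions X2 gives: times(h(Q, T), times(X, false)) ≐ times(h(times(n, Q), times(false, times(h(false, R), false))), times(h(h(R, B), times(false, R)), false)).
Bind R := h(B, times(B, n)); substituting into the one remaining equation that mentions R gives: times(h(Q, T), times(X, false)) ≐ times(h(times(n, Q), times(false, times(h(false, h(B, times(B, n))), false))), times(h(h(h(B, times(B, n)), B), times(false, h(B, times(B, n)))), false)). Substituting into the earlier binding gives X2 := times(h(false, h(B, times(B, n))), false).
Decompose times/2: h(Q, T) ≐ h(times(n, Q), times(false, times(h(false, h(B, times(B, n))), false))),  times(X, false) ≐ times(h(h(h(B, times(B, n)), B), times(false, h(B, times(B, n)))), false).
Decompose h/2: Q ≐ times(n, Q),  T ≐ times(false, times(h(false, h(B, times(B, n))), false)).
Occurs check fails: Q occurs in times(n, Q); the equation Q ≐ times(n, Q) has no finite solution.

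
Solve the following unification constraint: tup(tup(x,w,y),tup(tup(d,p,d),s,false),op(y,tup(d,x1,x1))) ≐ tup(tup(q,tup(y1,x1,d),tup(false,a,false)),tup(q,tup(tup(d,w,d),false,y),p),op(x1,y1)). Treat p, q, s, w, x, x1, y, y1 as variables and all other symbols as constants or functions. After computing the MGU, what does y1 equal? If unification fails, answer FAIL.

Decompose tup/3: tup(x,w,y) ≐ tup(q,tup(y1,x1,d),tup(false,a,false)),  tup(tup(d,p,d),s,false) ≐ tup(q,tup(tup(d,w,d),false,y),p),  op(y,tup(d,x1,x1)) ≐ op(x1,y1).
Decompose tup/3: x ≐ q,  w ≐ tup(y1,x1,d),  y ≐ tup(false,a,false).
Bind x := q; no other remaining equation mentions x.
Bind w := tup(y1,x1,d); substituting into the one remaining equation that mentions w gives: tup(tup(d,p,d),s,false) ≐ tup(q,tup(tup(d,tup(y1,x1,d),d),false,y),p).
Bind y := tup(false,a,false); substituting into the remaining equations gives: tup(tup(d,p,d),s,false) ≐ tup(q,tup(tup(d,tup(y1,x1,d),d),false,tup(false,a,false)),p),  op(tup(false,a,false),tup(d,x1,x1)) ≐ op(x1,y1).
Decompose tup/3: tup(d,p,d) ≐ q,  s ≐ tup(tup(d,tup(y1,x1,d),d),false,tup(false,a,false)),  false ≐ p.
Bind q := tup(d,p,d); no other remaining equation mentions q. Substituting into the earlier binding gives x := tup(d,p,d).
Bind s := tup(tup(d,tup(y1,x1,d),d),false,tup(false,a,false)); no other remaining equation mentions s.
Bind p := false; no other remaining equation mentions p. Substituting into the earlier bindings gives x := tup(d,false,d), q := tup(d,false,d).
Decompose op/2: tup(false,a,false) ≐ x1,  tup(d,x1,x1) ≐ y1.
Bind x1 := tup(false,a,false); substituting into the remaining equation gives: tup(d,tup(false,a,false),tup(false,a,false)) ≐ y1. Substituting into the earlier bindings gives w := tup(y1,tup(false,a,false),d), s := tup(tup(d,tup(y1,tup(false,a,false),d),d),false,tup(false,a,false)).
Bind y1 := tup(d,tup(false,a,false),tup(false,a,false)). Substituting into the earlier bindings gives w := tup(tup(d,tup(false,a,false),tup(false,a,false)),tup(false,a,false),d), s := tup(tup(d,tup(tup(d,tup(false,a,false),tup(false,a,false)),tup(false,a,false),d),d),false,tup(false,a,false)).
MGU = { x -> tup(d,false,d), w -> tup(tup(d,tup(false,a,false),tup(false,a,false)),tup(false,a,false),d), y -> tup(false,a,false), q -> tup(d,false,d), s -> tup(tup(d,tup(tup(d,tup(false,a,false),tup(false,a,false)),tup(false,a,false),d),d),false,tup(false,a,false)), p -> false, x1 -> tup(false,a,false), y1 -> tup(d,tup(false,a,false),tup(false,a,false)) }, so y1 -> tup(d,tup(false,a,false),tup(false,a,false)).

tup(d,tup(false,a,false),tup(false,a,false))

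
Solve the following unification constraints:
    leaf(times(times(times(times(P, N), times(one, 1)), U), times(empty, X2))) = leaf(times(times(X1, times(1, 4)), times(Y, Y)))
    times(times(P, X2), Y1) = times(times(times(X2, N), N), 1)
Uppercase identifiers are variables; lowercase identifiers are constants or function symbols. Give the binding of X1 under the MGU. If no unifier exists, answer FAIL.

Decompose leaf/1: times(times(times(times(P, N), times(one, 1)), U), times(empty, X2)) = times(times(X1, times(1, 4)), times(Y, Y)).
Decompose times/2: times(times(times(P, N), times(one, 1)), U) = times(X1, times(1, 4)),  times(empty, X2) = times(Y, Y).
Decompose times/2: times(times(P, N), times(one, 1)) = X1,  U = times(1, 4).
Bind X1 := times(times(P, N), times(one, 1)); no other remaining equation mentions X1.
Bind U := times(1, 4); no other remaining equation mentions U.
Decompose times/2: empty = Y,  X2 = Y.
Bind Y := empty; substituting into the one remaining equation that mentions Y gives: X2 = empty.
Bind X2 := empty; substituting into the remaining equation gives: times(times(P, empty), Y1) = times(times(times(empty, N), N), 1).
Decompose times/2: times(P, empty) = times(times(empty, N), N),  Y1 = 1.
Decompose times/2: P = times(empty, N),  empty = N.
Bind P := times(empty, N); no other remaining equation mentions P. Substituting into the earlier binding gives X1 := times(times(times(empty, N), N), times(one, 1)).
Bind N := empty; no other remaining equation mentions N. Substituting into the earlier bindings gives X1 := times(times(times(empty, empty), empty), times(one, 1)), P := times(empty, empty).
Bind Y1 := 1.
MGU = { X1 ↦ times(times(times(empty, empty), empty), times(one, 1)), U ↦ times(1, 4), Y ↦ empty, X2 ↦ empty, P ↦ times(empty, empty), N ↦ empty, Y1 ↦ 1 }, so X1 ↦ times(times(times(empty, empty), empty), times(one, 1)).

times(times(times(empty, empty), empty), times(one, 1))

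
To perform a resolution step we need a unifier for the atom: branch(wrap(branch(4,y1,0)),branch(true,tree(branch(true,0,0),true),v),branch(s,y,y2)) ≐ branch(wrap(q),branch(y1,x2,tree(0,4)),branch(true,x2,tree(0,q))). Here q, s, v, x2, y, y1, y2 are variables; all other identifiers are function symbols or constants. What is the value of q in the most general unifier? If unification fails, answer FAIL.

Decompose branch/3: wrap(branch(4,y1,0)) ≐ wrap(q),  branch(true,tree(branch(true,0,0),true),v) ≐ branch(y1,x2,tree(0,4)),  branch(s,y,y2) ≐ branch(true,x2,tree(0,q)).
Decompose wrap/1: branch(4,y1,0) ≐ q.
Bind q := branch(4,y1,0); substituting into the one remaining equation that mentions q gives: branch(s,y,y2) ≐ branch(true,x2,tree(0,branch(4,y1,0))).
Decompose branch/3: true ≐ y1,  tree(branch(true,0,0),true) ≐ x2,  v ≐ tree(0,4).
Bind y1 := true; substituting into the one remaining equation that mentions y1 gives: branch(s,y,y2) ≐ branch(true,x2,tree(0,branch(4,true,0))). Substituting into the earlier binding gives q := branch(4,true,0).
Bind x2 := tree(branch(true,0,0),true); substituting into the one remaining equation that mentions x2 gives: branch(s,y,y2) ≐ branch(true,tree(branch(true,0,0),true),tree(0,branch(4,true,0))).
Bind v := tree(0,4); no other remaining equation mentions v.
Decompose branch/3: s ≐ true,  y ≐ tree(branch(true,0,0),true),  y2 ≐ tree(0,branch(4,true,0)).
Bind s := true; no other remaining equation mentions s.
Bind y := tree(branch(true,0,0),true); no other remaining equation mentions y.
Bind y2 := tree(0,branch(4,true,0)).
MGU = { q := branch(4,true,0), y1 := true, x2 := tree(branch(true,0,0),true), v := tree(0,4), s := true, y := tree(branch(true,0,0),true), y2 := tree(0,branch(4,true,0)) }, so q := branch(4,true,0).

branch(4,true,0)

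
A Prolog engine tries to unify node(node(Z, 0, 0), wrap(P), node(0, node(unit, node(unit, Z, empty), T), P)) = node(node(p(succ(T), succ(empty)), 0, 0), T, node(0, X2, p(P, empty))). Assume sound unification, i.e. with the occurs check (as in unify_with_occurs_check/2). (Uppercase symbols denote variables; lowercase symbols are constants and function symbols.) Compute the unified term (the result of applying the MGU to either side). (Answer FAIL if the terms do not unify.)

FAIL

Decompose node/3: node(Z, 0, 0) = node(p(succ(T), succ(empty)), 0, 0),  wrap(P) = T,  node(0, node(unit, node(unit, Z, empty), T), P) = node(0, X2, p(P, empty)).
Decompose node/3: Z = p(succ(T), succ(empty)),  0 = 0,  0 = 0.
Bind Z := p(succ(T), succ(empty)); substituting into the one remaining equation that mentions Z gives: node(0, node(unit, node(unit, p(succ(T), succ(empty)), empty), T), P) = node(0, X2, p(P, empty)).
Delete trivial equation 0 = 0.
Delete trivial equation 0 = 0.
Bind T := wrap(P); substituting into the remaining equation gives: node(0, node(unit, node(unit, p(succ(wrap(P)), succ(empty)), empty), wrap(P)), P) = node(0, X2, p(P, empty)). Substituting into the earlier binding gives Z := p(succ(wrap(P)), succ(empty)).
Decompose node/3: 0 = 0,  node(unit, node(unit, p(succ(wrap(P)), succ(empty)), empty), wrap(P)) = X2,  P = p(P, empty).
Delete trivial equation 0 = 0.
Bind X2 := node(unit, node(unit, p(succ(wrap(P)), succ(empty)), empty), wrap(P)); no other remaining equation mentions X2.
Occurs check fails: P occurs in p(P, empty); the equation P = p(P, empty) has no finite solution.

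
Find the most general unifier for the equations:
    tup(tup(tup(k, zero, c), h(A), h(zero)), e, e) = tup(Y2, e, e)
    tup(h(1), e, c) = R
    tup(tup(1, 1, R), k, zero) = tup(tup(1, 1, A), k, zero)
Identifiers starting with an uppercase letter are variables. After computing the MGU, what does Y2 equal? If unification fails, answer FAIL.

Decompose tup/3: tup(tup(k, zero, c), h(A), h(zero)) = Y2,  e = e,  e = e.
Bind Y2 := tup(tup(k, zero, c), h(A), h(zero)); no other remaining equation mentions Y2.
Delete trivial equation e = e.
Delete trivial equation e = e.
Bind R := tup(h(1), e, c); substituting into the remaining equation gives: tup(tup(1, 1, tup(h(1), e, c)), k, zero) = tup(tup(1, 1, A), k, zero).
Decompose tup/3: tup(1, 1, tup(h(1), e, c)) = tup(1, 1, A),  k = k,  zero = zero.
Decompose tup/3: 1 = 1,  1 = 1,  tup(h(1), e, c) = A.
Delete trivial equation 1 = 1.
Delete trivial equation 1 = 1.
Bind A := tup(h(1), e, c); no other remaining equation mentions A. Substituting into the earlier binding gives Y2 := tup(tup(k, zero, c), h(tup(h(1), e, c)), h(zero)).
Delete trivial equation k = k.
Delete trivial equation zero = zero.
MGU = { Y2 ↦ tup(tup(k, zero, c), h(tup(h(1), e, c)), h(zero)), R ↦ tup(h(1), e, c), A ↦ tup(h(1), e, c) }, so Y2 ↦ tup(tup(k, zero, c), h(tup(h(1), e, c)), h(zero)).

tup(tup(k, zero, c), h(tup(h(1), e, c)), h(zero))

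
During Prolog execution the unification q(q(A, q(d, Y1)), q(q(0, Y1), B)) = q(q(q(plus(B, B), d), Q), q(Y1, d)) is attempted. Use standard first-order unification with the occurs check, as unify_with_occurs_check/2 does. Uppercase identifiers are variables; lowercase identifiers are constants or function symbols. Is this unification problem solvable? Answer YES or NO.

NO

Decompose q/2: q(A, q(d, Y1)) = q(q(plus(B, B), d), Q),  q(q(0, Y1), B) = q(Y1, d).
Decompose q/2: A = q(plus(B, B), d),  q(d, Y1) = Q.
Bind A := q(plus(B, B), d); no other remaining equation mentions A.
Bind Q := q(d, Y1); no other remaining equation mentions Q.
Decompose q/2: q(0, Y1) = Y1,  B = d.
Occurs check fails: Y1 occurs in q(0, Y1); the equation Y1 = q(0, Y1) has no finite solution.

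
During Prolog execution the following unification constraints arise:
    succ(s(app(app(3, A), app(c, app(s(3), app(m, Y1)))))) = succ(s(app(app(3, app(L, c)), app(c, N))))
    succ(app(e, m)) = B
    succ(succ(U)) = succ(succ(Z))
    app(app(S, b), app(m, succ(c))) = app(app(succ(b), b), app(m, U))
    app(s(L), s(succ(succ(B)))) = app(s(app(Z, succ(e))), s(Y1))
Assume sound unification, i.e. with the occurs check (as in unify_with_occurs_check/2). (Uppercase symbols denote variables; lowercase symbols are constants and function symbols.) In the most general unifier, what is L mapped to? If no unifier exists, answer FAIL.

app(succ(c), succ(e))

Decompose succ/1: s(app(app(3, A), app(c, app(s(3), app(m, Y1))))) = s(app(app(3, app(L, c)), app(c, N))).
Decompose s/1: app(app(3, A), app(c, app(s(3), app(m, Y1)))) = app(app(3, app(L, c)), app(c, N)).
Decompose app/2: app(3, A) = app(3, app(L, c)),  app(c, app(s(3), app(m, Y1))) = app(c, N).
Decompose app/2: 3 = 3,  A = app(L, c).
Delete trivial equation 3 = 3.
Bind A := app(L, c); no other remaining equation mentions A.
Decompose app/2: c = c,  app(s(3), app(m, Y1)) = N.
Delete trivial equation c = c.
Bind N := app(s(3), app(m, Y1)); no other remaining equation mentions N.
Bind B := succ(app(e, m)); substituting into the one remaining equation that mentions B gives: app(s(L), s(succ(succ(succ(app(e, m)))))) = app(s(app(Z, succ(e))), s(Y1)).
Decompose succ/1: succ(U) = succ(Z).
Decompose succ/1: U = Z.
Bind U := Z; substituting into the one remaining equation that mentions U gives: app(app(S, b), app(m, succ(c))) = app(app(succ(b), b), app(m, Z)).
Decompose app/2: app(S, b) = app(succ(b), b),  app(m, succ(c)) = app(m, Z).
Decompose app/2: S = succ(b),  b = b.
Bind S := succ(b); no other remaining equation mentions S.
Delete trivial equation b = b.
Decompose app/2: m = m,  succ(c) = Z.
Delete trivial equation m = m.
Bind Z := succ(c); substituting into the remaining equation gives: app(s(L), s(succ(succ(succ(app(e, m)))))) = app(s(app(succ(c), succ(e))), s(Y1)). Substituting into the earlier binding gives U := succ(c).
Decompose app/2: s(L) = s(app(succ(c), succ(e))),  s(succ(succ(succ(app(e, m))))) = s(Y1).
Decompose s/1: L = app(succ(c), succ(e)).
Bind L := app(succ(c), succ(e)); no other remaining equation mentions L. Substituting into the earlier binding gives A := app(app(succ(c), succ(e)), c).
Decompose s/1: succ(succ(succ(app(e, m)))) = Y1.
Bind Y1 := succ(succ(succ(app(e, m)))). Substituting into the earlier binding gives N := app(s(3), app(m, succ(succ(succ(app(e, m)))))).
MGU = { A = app(app(succ(c), succ(e)), c), N = app(s(3), app(m, succ(succ(succ(app(e, m)))))), B = succ(app(e, m)), U = succ(c), S = succ(b), Z = succ(c), L = app(succ(c), succ(e)), Y1 = succ(succ(succ(app(e, m)))) }, so L = app(succ(c), succ(e)).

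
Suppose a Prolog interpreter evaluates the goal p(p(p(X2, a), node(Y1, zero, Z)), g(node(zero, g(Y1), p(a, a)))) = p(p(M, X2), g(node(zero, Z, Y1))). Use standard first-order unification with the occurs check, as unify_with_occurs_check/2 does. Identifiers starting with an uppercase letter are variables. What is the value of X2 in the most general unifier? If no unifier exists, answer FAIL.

node(p(a, a), zero, g(p(a, a)))

Decompose p/2: p(p(X2, a), node(Y1, zero, Z)) = p(M, X2),  g(node(zero, g(Y1), p(a, a))) = g(node(zero, Z, Y1)).
Decompose p/2: p(X2, a) = M,  node(Y1, zero, Z) = X2.
Bind M := p(X2, a); no other remaining equation mentions M.
Bind X2 := node(Y1, zero, Z); no other remaining equation mentions X2. Substituting into the earlier binding gives M := p(node(Y1, zero, Z), a).
Decompose g/1: node(zero, g(Y1), p(a, a)) = node(zero, Z, Y1).
Decompose node/3: zero = zero,  g(Y1) = Z,  p(a, a) = Y1.
Delete trivial equation zero = zero.
Bind Z := g(Y1); no other remaining equation mentions Z. Substituting into the earlier bindings gives M := p(node(Y1, zero, g(Y1)), a), X2 := node(Y1, zero, g(Y1)).
Bind Y1 := p(a, a). Substituting into the earlier bindings gives M := p(node(p(a, a), zero, g(p(a, a))), a), X2 := node(p(a, a), zero, g(p(a, a))), Z := g(p(a, a)).
MGU = { M ↦ p(node(p(a, a), zero, g(p(a, a))), a), X2 ↦ node(p(a, a), zero, g(p(a, a))), Z ↦ g(p(a, a)), Y1 ↦ p(a, a) }, so X2 ↦ node(p(a, a), zero, g(p(a, a))).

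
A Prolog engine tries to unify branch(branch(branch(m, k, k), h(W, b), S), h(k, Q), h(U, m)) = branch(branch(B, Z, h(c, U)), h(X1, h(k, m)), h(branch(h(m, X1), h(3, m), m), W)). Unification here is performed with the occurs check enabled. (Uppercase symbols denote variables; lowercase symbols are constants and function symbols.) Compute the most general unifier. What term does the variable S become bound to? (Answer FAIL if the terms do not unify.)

h(c, branch(h(m, k), h(3, m), m))

Decompose branch/3: branch(branch(m, k, k), h(W, b), S) = branch(B, Z, h(c, U)),  h(k, Q) = h(X1, h(k, m)),  h(U, m) = h(branch(h(m, X1), h(3, m), m), W).
Decompose branch/3: branch(m, k, k) = B,  h(W, b) = Z,  S = h(c, U).
Bind B := branch(m, k, k); no other remaining equation mentions B.
Bind Z := h(W, b); no other remaining equation mentions Z.
Bind S := h(c, U); no other remaining equation mentions S.
Decompose h/2: k = X1,  Q = h(k, m).
Bind X1 := k; substituting into the one remaining equation that mentions X1 gives: h(U, m) = h(branch(h(m, k), h(3, m), m), W).
Bind Q := h(k, m); no other remaining equation mentions Q.
Decompose h/2: U = branch(h(m, k), h(3, m), m),  m = W.
Bind U := branch(h(m, k), h(3, m), m); no other remaining equation mentions U. Substituting into the earlier binding gives S := h(c, branch(h(m, k), h(3, m), m)).
Bind W := m. Substituting into the earlier binding gives Z := h(m, b).
MGU = { B ↦ branch(m, k, k), Z ↦ h(m, b), S ↦ h(c, branch(h(m, k), h(3, m), m)), X1 ↦ k, Q ↦ h(k, m), U ↦ branch(h(m, k), h(3, m), m), W ↦ m }, so S ↦ h(c, branch(h(m, k), h(3, m), m)).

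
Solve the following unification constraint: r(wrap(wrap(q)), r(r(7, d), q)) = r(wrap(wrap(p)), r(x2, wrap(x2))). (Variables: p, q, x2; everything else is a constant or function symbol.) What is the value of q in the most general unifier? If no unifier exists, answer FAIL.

wrap(r(7, d))

Decompose r/2: wrap(wrap(q)) = wrap(wrap(p)),  r(r(7, d), q) = r(x2, wrap(x2)).
Decompose wrap/1: wrap(q) = wrap(p).
Decompose wrap/1: q = p.
Bind q := p; substituting into the remaining equation gives: r(r(7, d), p) = r(x2, wrap(x2)).
Decompose r/2: r(7, d) = x2,  p = wrap(x2).
Bind x2 := r(7, d); substituting into the remaining equation gives: p = wrap(r(7, d)).
Bind p := wrap(r(7, d)). Substituting into the earlier binding gives q := wrap(r(7, d)).
MGU = { q := wrap(r(7, d)), x2 := r(7, d), p := wrap(r(7, d)) }, so q := wrap(r(7, d)).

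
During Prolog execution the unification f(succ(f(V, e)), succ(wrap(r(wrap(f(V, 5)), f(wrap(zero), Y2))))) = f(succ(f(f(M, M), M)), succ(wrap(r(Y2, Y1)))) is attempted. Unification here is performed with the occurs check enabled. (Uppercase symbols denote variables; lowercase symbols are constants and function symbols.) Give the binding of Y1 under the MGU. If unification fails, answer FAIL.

f(wrap(zero), wrap(f(f(e, e), 5)))

Decompose f/2: succ(f(V, e)) = succ(f(f(M, M), M)),  succ(wrap(r(wrap(f(V, 5)), f(wrap(zero), Y2)))) = succ(wrap(r(Y2, Y1))).
Decompose succ/1: f(V, e) = f(f(M, M), M).
Decompose f/2: V = f(M, M),  e = M.
Bind V := f(M, M); substituting into the one remaining equation that mentions V gives: succ(wrap(r(wrap(f(f(M, M), 5)), f(wrap(zero), Y2)))) = succ(wrap(r(Y2, Y1))).
Bind M := e; substituting into the remaining equation gives: succ(wrap(r(wrap(f(f(e, e), 5)), f(wrap(zero), Y2)))) = succ(wrap(r(Y2, Y1))). Substituting into the earlier binding gives V := f(e, e).
Decompose succ/1: wrap(r(wrap(f(f(e, e), 5)), f(wrap(zero), Y2))) = wrap(r(Y2, Y1)).
Decompose wrap/1: r(wrap(f(f(e, e), 5)), f(wrap(zero), Y2)) = r(Y2, Y1).
Decompose r/2: wrap(f(f(e, e), 5)) = Y2,  f(wrap(zero), Y2) = Y1.
Bind Y2 := wrap(f(f(e, e), 5)); substituting into the remaining equation gives: f(wrap(zero), wrap(f(f(e, e), 5))) = Y1.
Bind Y1 := f(wrap(zero), wrap(f(f(e, e), 5))).
MGU = { V -> f(e, e), M -> e, Y2 -> wrap(f(f(e, e), 5)), Y1 -> f(wrap(zero), wrap(f(f(e, e), 5))) }, so Y1 -> f(wrap(zero), wrap(f(f(e, e), 5))).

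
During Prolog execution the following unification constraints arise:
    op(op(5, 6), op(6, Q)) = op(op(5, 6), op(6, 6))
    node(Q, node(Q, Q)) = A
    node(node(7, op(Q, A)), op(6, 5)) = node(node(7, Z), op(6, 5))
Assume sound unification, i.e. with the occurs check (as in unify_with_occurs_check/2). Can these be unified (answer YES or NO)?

Decompose op/2: op(5, 6) = op(5, 6),  op(6, Q) = op(6, 6).
Delete trivial equation op(5, 6) = op(5, 6).
Decompose op/2: 6 = 6,  Q = 6.
Delete trivial equation 6 = 6.
Bind Q := 6; substituting into the remaining equations gives: node(6, node(6, 6)) = A,  node(node(7, op(6, A)), op(6, 5)) = node(node(7, Z), op(6, 5)).
Bind A := node(6, node(6, 6)); substituting into the remaining equation gives: node(node(7, op(6, node(6, node(6, 6)))), op(6, 5)) = node(node(7, Z), op(6, 5)).
Decompose node/2: node(7, op(6, node(6, node(6, 6)))) = node(7, Z),  op(6, 5) = op(6, 5).
Decompose node/2: 7 = 7,  op(6, node(6, node(6, 6))) = Z.
Delete trivial equation 7 = 7.
Bind Z := op(6, node(6, node(6, 6))); no other remaining equation mentions Z.
Delete trivial equation op(6, 5) = op(6, 5).
No equations remain and no clash or occurs-check failure arose, so a unifier exists.

YES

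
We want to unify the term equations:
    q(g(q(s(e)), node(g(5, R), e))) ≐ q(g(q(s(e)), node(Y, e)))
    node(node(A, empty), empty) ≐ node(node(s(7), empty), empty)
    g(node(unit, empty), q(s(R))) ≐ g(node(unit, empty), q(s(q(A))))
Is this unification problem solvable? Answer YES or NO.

YES

Decompose q/1: g(q(s(e)), node(g(5, R), e)) ≐ g(q(s(e)), node(Y, e)).
Decompose g/2: q(s(e)) ≐ q(s(e)),  node(g(5, R), e) ≐ node(Y, e).
Delete trivial equation q(s(e)) ≐ q(s(e)).
Decompose node/2: g(5, R) ≐ Y,  e ≐ e.
Bind Y := g(5, R); no other remaining equation mentions Y.
Delete trivial equation e ≐ e.
Decompose node/2: node(A, empty) ≐ node(s(7), empty),  empty ≐ empty.
Decompose node/2: A ≐ s(7),  empty ≐ empty.
Bind A := s(7); substituting into the one remaining equation that mentions A gives: g(node(unit, empty), q(s(R))) ≐ g(node(unit, empty), q(s(q(s(7))))).
Delete trivial equation empty ≐ empty.
Delete trivial equation empty ≐ empty.
Decompose g/2: node(unit, empty) ≐ node(unit, empty),  q(s(R)) ≐ q(s(q(s(7)))).
Delete trivial equation node(unit, empty) ≐ node(unit, empty).
Decompose q/1: s(R) ≐ s(q(s(7))).
Decompose s/1: R ≐ q(s(7)).
Bind R := q(s(7)). Substituting into the earlier binding gives Y := g(5, q(s(7))).
No equations remain and no clash or occurs-check failure arose, so a unifier exists.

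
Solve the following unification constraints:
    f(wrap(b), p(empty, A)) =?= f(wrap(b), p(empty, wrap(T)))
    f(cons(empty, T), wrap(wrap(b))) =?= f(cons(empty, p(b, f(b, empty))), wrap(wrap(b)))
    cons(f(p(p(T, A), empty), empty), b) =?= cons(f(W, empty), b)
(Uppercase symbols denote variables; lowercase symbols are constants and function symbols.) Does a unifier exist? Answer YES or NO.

YES

Decompose f/2: wrap(b) =?= wrap(b),  p(empty, A) =?= p(empty, wrap(T)).
Delete trivial equation wrap(b) =?= wrap(b).
Decompose p/2: empty =?= empty,  A =?= wrap(T).
Delete trivial equation empty =?= empty.
Bind A := wrap(T); substituting into the one remaining equation that mentions A gives: cons(f(p(p(T, wrap(T)), empty), empty), b) =?= cons(f(W, empty), b).
Decompose f/2: cons(empty, T) =?= cons(empty, p(b, f(b, empty))),  wrap(wrap(b)) =?= wrap(wrap(b)).
Decompose cons/2: empty =?= empty,  T =?= p(b, f(b, empty)).
Delete trivial equation empty =?= empty.
Bind T := p(b, f(b, empty)); substituting into the one remaining equation that mentions T gives: cons(f(p(p(p(b, f(b, empty)), wrap(p(b, f(b, empty)))), empty), empty), b) =?= cons(f(W, empty), b). Substituting into the earlier binding gives A := wrap(p(b, f(b, empty))).
Delete trivial equation wrap(wrap(b)) =?= wrap(wrap(b)).
Decompose cons/2: f(p(p(p(b, f(b, empty)), wrap(p(b, f(b, empty)))), empty), empty) =?= f(W, empty),  b =?= b.
Decompose f/2: p(p(p(b, f(b, empty)), wrap(p(b, f(b, empty)))), empty) =?= W,  empty =?= empty.
Bind W := p(p(p(b, f(b, empty)), wrap(p(b, f(b, empty)))), empty); no other remaining equation mentions W.
Delete trivial equation empty =?= empty.
Delete trivial equation b =?= b.
No equations remain and no clash or occurs-check failure arose, so a unifier exists.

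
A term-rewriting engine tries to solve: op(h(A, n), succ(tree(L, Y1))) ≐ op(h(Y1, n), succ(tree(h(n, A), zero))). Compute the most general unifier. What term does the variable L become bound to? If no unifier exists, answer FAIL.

h(n, zero)

Decompose op/2: h(A, n) ≐ h(Y1, n),  succ(tree(L, Y1)) ≐ succ(tree(h(n, A), zero)).
Decompose h/2: A ≐ Y1,  n ≐ n.
Bind A := Y1; substituting into the one remaining equation that mentions A gives: succ(tree(L, Y1)) ≐ succ(tree(h(n, Y1), zero)).
Delete trivial equation n ≐ n.
Decompose succ/1: tree(L, Y1) ≐ tree(h(n, Y1), zero).
Decompose tree/2: L ≐ h(n, Y1),  Y1 ≐ zero.
Bind L := h(n, Y1); no other remaining equation mentions L.
Bind Y1 := zero. Substituting into the earlier bindings gives A := zero, L := h(n, zero).
MGU = { A ↦ zero, L ↦ h(n, zero), Y1 ↦ zero }, so L ↦ h(n, zero).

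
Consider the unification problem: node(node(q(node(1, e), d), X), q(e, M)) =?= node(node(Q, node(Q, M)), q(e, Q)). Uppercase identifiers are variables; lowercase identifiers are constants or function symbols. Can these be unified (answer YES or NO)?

YES

Decompose node/2: node(q(node(1, e), d), X) =?= node(Q, node(Q, M)),  q(e, M) =?= q(e, Q).
Decompose node/2: q(node(1, e), d) =?= Q,  X =?= node(Q, M).
Bind Q := q(node(1, e), d); substituting into the remaining equations gives: X =?= node(q(node(1, e), d), M),  q(e, M) =?= q(e, q(node(1, e), d)).
Bind X := node(q(node(1, e), d), M); no other remaining equation mentions X.
Decompose q/2: e =?= e,  M =?= q(node(1, e), d).
Delete trivial equation e =?= e.
Bind M := q(node(1, e), d). Substituting into the earlier binding gives X := node(q(node(1, e), d), q(node(1, e), d)).
No equations remain and no clash or occurs-check failure arose, so a unifier exists.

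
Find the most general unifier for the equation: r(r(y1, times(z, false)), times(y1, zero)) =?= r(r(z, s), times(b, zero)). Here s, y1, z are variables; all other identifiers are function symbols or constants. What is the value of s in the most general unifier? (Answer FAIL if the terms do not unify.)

times(b, false)

Decompose r/2: r(y1, times(z, false)) =?= r(z, s),  times(y1, zero) =?= times(b, zero).
Decompose r/2: y1 =?= z,  times(z, false) =?= s.
Bind y1 := z; substituting into the one remaining equation that mentions y1 gives: times(z, zero) =?= times(b, zero).
Bind s := times(z, false); no other remaining equation mentions s.
Decompose times/2: z =?= b,  zero =?= zero.
Bind z := b; no other remaining equation mentions z. Substituting into the earlier bindings gives y1 := b, s := times(b, false).
Delete trivial equation zero =?= zero.
MGU = { y1 := b, s := times(b, false), z := b }, so s := times(b, false).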